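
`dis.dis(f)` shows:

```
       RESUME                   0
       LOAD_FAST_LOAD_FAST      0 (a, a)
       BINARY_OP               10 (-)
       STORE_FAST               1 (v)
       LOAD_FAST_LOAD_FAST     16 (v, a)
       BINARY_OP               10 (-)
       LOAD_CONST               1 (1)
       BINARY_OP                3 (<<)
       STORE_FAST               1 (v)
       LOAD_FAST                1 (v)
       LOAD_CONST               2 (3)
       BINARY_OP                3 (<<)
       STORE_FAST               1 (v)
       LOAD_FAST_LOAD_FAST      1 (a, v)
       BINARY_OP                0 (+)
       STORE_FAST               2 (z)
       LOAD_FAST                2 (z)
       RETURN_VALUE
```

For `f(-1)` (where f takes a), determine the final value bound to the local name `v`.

LOAD_FAST_LOAD_FAST a,a → push -1,-1. Stack: [-1, -1]
BINARY_OP - → -1 - -1 = 0. Stack: [0]
STORE_FAST v → v=0. Stack: []
LOAD_FAST_LOAD_FAST v,a → push 0,-1. Stack: [0, -1]
BINARY_OP - → 0 - -1 = 1. Stack: [1]
LOAD_CONST → push 1. Stack: [1, 1]
BINARY_OP << → 1 << 1 = 2. Stack: [2]
STORE_FAST v → v=2. Stack: []
LOAD_FAST v → push 2. Stack: [2]
LOAD_CONST → push 3. Stack: [2, 3]
BINARY_OP << → 2 << 3 = 16. Stack: [16]
STORE_FAST v → v=16. Stack: []
LOAD_FAST_LOAD_FAST a,v → push -1,16. Stack: [-1, 16]
BINARY_OP + → -1 + 16 = 15. Stack: [15]
STORE_FAST z → z=15. Stack: []
LOAD_FAST z → push 15. Stack: [15]
RETURN_VALUE → return 15.

16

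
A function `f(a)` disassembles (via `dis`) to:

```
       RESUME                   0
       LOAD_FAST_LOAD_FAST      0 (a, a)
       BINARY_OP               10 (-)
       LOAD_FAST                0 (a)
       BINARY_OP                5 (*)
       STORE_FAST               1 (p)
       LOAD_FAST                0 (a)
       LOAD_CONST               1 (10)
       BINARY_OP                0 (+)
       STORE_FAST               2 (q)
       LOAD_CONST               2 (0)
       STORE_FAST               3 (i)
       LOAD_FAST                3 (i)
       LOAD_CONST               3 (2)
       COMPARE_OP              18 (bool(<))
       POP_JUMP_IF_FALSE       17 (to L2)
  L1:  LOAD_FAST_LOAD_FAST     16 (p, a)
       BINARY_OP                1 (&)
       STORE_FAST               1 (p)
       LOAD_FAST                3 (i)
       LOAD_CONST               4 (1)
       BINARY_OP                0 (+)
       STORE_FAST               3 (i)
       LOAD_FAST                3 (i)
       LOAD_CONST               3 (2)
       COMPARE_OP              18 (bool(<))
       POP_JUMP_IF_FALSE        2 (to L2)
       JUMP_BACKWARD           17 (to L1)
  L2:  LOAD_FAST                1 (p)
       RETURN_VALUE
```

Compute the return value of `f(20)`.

0

LOAD_FAST_LOAD_FAST a,a → push 20,20. Stack: [20, 20]
BINARY_OP - → 20 - 20 = 0. Stack: [0]
LOAD_FAST a → push 20. Stack: [0, 20]
BINARY_OP * → 0 * 20 = 0. Stack: [0]
STORE_FAST p → p=0. Stack: []
LOAD_FAST a → push 20. Stack: [20]
LOAD_CONST → push 10. Stack: [20, 10]
BINARY_OP + → 20 + 10 = 30. Stack: [30]
STORE_FAST q → q=30. Stack: []
LOAD_CONST → push 0. Stack: [0]
STORE_FAST i → i=0. Stack: []
LOAD_FAST i → push 0. Stack: [0]
LOAD_CONST → push 2. Stack: [0, 2]
COMPARE_OP bool(<) → 0 vs 2 = True. Stack: [True]
POP_JUMP_IF_FALSE → pop True; no jump. Stack: []
LOAD_FAST_LOAD_FAST p,a → push 0,20. Stack: [0, 20]
BINARY_OP & → 0 & 20 = 0. Stack: [0]
STORE_FAST p → p=0. Stack: []
LOAD_FAST i → push 0. Stack: [0]
LOAD_CONST → push 1. Stack: [0, 1]
BINARY_OP + → 0 + 1 = 1. Stack: [1]
STORE_FAST i → i=1. Stack: []
LOAD_FAST i → push 1. Stack: [1]
LOAD_CONST → push 2. Stack: [1, 2]
COMPARE_OP bool(<) → 1 vs 2 = True. Stack: [True]
POP_JUMP_IF_FALSE → pop True; no jump. Stack: []
LOAD_FAST_LOAD_FAST p,a → push 0,20. Stack: [0, 20]
BINARY_OP & → 0 & 20 = 0. Stack: [0]
STORE_FAST p → p=0. Stack: []
LOAD_FAST i → push 1. Stack: [1]
LOAD_CONST → push 1. Stack: [1, 1]
BINARY_OP + → 1 + 1 = 2. Stack: [2]
STORE_FAST i → i=2. Stack: []
LOAD_FAST i → push 2. Stack: [2]
LOAD_CONST → push 2. Stack: [2, 2]
COMPARE_OP bool(<) → 2 vs 2 = False. Stack: [False]
POP_JUMP_IF_FALSE → pop False; jump. Stack: []
LOAD_FAST p → push 0. Stack: [0]
RETURN_VALUE → return 0.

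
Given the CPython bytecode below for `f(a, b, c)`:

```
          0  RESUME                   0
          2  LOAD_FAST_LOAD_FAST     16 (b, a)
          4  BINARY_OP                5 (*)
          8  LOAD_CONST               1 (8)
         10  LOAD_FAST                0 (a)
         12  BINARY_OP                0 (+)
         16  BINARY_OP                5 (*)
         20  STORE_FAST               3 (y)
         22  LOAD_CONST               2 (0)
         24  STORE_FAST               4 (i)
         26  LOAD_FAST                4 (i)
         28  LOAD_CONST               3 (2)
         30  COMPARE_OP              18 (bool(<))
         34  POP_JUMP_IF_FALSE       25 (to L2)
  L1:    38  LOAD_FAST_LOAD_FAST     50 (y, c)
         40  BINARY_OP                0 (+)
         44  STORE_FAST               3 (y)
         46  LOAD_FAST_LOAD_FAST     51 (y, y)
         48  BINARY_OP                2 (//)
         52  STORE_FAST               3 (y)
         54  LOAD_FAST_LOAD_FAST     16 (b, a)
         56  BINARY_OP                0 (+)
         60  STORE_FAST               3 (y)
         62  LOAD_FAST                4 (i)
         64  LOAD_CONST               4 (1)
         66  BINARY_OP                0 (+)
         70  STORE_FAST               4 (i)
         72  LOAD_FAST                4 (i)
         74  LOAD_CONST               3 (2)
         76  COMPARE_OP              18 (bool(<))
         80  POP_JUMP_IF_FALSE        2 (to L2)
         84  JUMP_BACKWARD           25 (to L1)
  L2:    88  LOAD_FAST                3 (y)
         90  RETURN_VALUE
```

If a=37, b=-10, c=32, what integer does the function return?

LOAD_FAST_LOAD_FAST b,a → push -10,37. Stack: [-10, 37]
BINARY_OP * → -10 * 37 = -370. Stack: [-370]
LOAD_CONST → push 8. Stack: [-370, 8]
LOAD_FAST a → push 37. Stack: [-370, 8, 37]
BINARY_OP + → 8 + 37 = 45. Stack: [-370, 45]
BINARY_OP * → -370 * 45 = -16650. Stack: [-16650]
STORE_FAST y → y=-16650. Stack: []
LOAD_CONST → push 0. Stack: [0]
STORE_FAST i → i=0. Stack: []
LOAD_FAST i → push 0. Stack: [0]
LOAD_CONST → push 2. Stack: [0, 2]
COMPARE_OP bool(<) → 0 vs 2 = True. Stack: [True]
POP_JUMP_IF_FALSE → pop True; no jump. Stack: []
LOAD_FAST_LOAD_FAST y,c → push -16650,32. Stack: [-16650, 32]
BINARY_OP + → -16650 + 32 = -16618. Stack: [-16618]
STORE_FAST y → y=-16618. Stack: []
LOAD_FAST_LOAD_FAST y,y → push -16618,-16618. Stack: [-16618, -16618]
BINARY_OP // → -16618 // -16618 = 1. Stack: [1]
STORE_FAST y → y=1. Stack: []
LOAD_FAST_LOAD_FAST b,a → push -10,37. Stack: [-10, 37]
BINARY_OP + → -10 + 37 = 27. Stack: [27]
STORE_FAST y → y=27. Stack: []
LOAD_FAST i → push 0. Stack: [0]
LOAD_CONST → push 1. Stack: [0, 1]
BINARY_OP + → 0 + 1 = 1. Stack: [1]
STORE_FAST i → i=1. Stack: []
LOAD_FAST i → push 1. Stack: [1]
LOAD_CONST → push 2. Stack: [1, 2]
COMPARE_OP bool(<) → 1 vs 2 = True. Stack: [True]
POP_JUMP_IF_FALSE → pop True; no jump. Stack: []
LOAD_FAST_LOAD_FAST y,c → push 27,32. Stack: [27, 32]
BINARY_OP + → 27 + 32 = 59. Stack: [59]
STORE_FAST y → y=59. Stack: []
LOAD_FAST_LOAD_FAST y,y → push 59,59. Stack: [59, 59]
BINARY_OP // → 59 // 59 = 1. Stack: [1]
STORE_FAST y → y=1. Stack: []
LOAD_FAST_LOAD_FAST b,a → push -10,37. Stack: [-10, 37]
BINARY_OP + → -10 + 37 = 27. Stack: [27]
STORE_FAST y → y=27. Stack: []
LOAD_FAST i → push 1. Stack: [1]
LOAD_CONST → push 1. Stack: [1, 1]
BINARY_OP + → 1 + 1 = 2. Stack: [2]
STORE_FAST i → i=2. Stack: []
LOAD_FAST i → push 2. Stack: [2]
LOAD_CONST → push 2. Stack: [2, 2]
COMPARE_OP bool(<) → 2 vs 2 = False. Stack: [False]
POP_JUMP_IF_FALSE → pop False; jump. Stack: []
LOAD_FAST y → push 27. Stack: [27]
RETURN_VALUE → return 27.

27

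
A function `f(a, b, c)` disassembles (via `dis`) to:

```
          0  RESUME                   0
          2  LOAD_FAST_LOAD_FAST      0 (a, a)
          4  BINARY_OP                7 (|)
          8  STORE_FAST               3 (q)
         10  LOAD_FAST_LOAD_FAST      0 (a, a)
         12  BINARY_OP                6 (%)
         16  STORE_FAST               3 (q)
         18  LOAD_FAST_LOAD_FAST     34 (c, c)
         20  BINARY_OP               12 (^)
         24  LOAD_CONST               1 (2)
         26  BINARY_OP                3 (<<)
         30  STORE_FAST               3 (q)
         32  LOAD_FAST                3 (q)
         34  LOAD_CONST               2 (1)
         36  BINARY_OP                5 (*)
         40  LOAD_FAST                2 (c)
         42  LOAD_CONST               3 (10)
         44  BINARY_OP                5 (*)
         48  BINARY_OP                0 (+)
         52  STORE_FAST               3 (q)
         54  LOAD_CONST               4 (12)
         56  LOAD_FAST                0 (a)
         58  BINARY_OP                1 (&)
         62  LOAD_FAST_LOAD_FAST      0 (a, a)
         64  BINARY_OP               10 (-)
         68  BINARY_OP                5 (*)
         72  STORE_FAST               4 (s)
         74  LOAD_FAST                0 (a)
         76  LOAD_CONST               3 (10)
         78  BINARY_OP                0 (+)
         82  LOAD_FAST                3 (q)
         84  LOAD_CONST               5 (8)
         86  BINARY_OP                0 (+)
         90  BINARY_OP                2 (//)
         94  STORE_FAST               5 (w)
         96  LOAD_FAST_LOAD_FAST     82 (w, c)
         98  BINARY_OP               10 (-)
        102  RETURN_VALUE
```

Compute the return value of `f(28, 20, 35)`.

-35

LOAD_FAST_LOAD_FAST a,a → push 28,28. Stack: [28, 28]
BINARY_OP | → 28 | 28 = 28. Stack: [28]
STORE_FAST q → q=28. Stack: []
LOAD_FAST_LOAD_FAST a,a → push 28,28. Stack: [28, 28]
BINARY_OP % → 28 % 28 = 0. Stack: [0]
STORE_FAST q → q=0. Stack: []
LOAD_FAST_LOAD_FAST c,c → push 35,35. Stack: [35, 35]
BINARY_OP ^ → 35 ^ 35 = 0. Stack: [0]
LOAD_CONST → push 2. Stack: [0, 2]
BINARY_OP << → 0 << 2 = 0. Stack: [0]
STORE_FAST q → q=0. Stack: []
LOAD_FAST q → push 0. Stack: [0]
LOAD_CONST → push 1. Stack: [0, 1]
BINARY_OP * → 0 * 1 = 0. Stack: [0]
LOAD_FAST c → push 35. Stack: [0, 35]
LOAD_CONST → push 10. Stack: [0, 35, 10]
BINARY_OP * → 35 * 10 = 350. Stack: [0, 350]
BINARY_OP + → 0 + 350 = 350. Stack: [350]
STORE_FAST q → q=350. Stack: []
LOAD_CONST → push 12. Stack: [12]
LOAD_FAST a → push 28. Stack: [12, 28]
BINARY_OP & → 12 & 28 = 12. Stack: [12]
LOAD_FAST_LOAD_FAST a,a → push 28,28. Stack: [12, 28, 28]
BINARY_OP - → 28 - 28 = 0. Stack: [12, 0]
BINARY_OP * → 12 * 0 = 0. Stack: [0]
STORE_FAST s → s=0. Stack: []
LOAD_FAST a → push 28. Stack: [28]
LOAD_CONST → push 10. Stack: [28, 10]
BINARY_OP + → 28 + 10 = 38. Stack: [38]
LOAD_FAST q → push 350. Stack: [38, 350]
LOAD_CONST → push 8. Stack: [38, 350, 8]
BINARY_OP + → 350 + 8 = 358. Stack: [38, 358]
BINARY_OP // → 38 // 358 = 0. Stack: [0]
STORE_FAST w → w=0. Stack: []
LOAD_FAST_LOAD_FAST w,c → push 0,35. Stack: [0, 35]
BINARY_OP - → 0 - 35 = -35. Stack: [-35]
RETURN_VALUE → return -35.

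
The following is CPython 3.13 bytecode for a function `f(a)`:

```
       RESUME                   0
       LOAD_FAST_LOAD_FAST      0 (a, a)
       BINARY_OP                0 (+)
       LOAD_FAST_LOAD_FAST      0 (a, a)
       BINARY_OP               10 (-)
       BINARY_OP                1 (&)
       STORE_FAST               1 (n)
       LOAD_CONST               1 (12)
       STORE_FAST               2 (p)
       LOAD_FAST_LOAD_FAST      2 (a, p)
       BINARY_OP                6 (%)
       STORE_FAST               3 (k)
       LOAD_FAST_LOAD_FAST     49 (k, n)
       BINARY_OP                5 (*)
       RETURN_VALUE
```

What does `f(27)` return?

LOAD_FAST_LOAD_FAST a,a → push 27,27. Stack: [27, 27]
BINARY_OP + → 27 + 27 = 54. Stack: [54]
LOAD_FAST_LOAD_FAST a,a → push 27,27. Stack: [54, 27, 27]
BINARY_OP - → 27 - 27 = 0. Stack: [54, 0]
BINARY_OP & → 54 & 0 = 0. Stack: [0]
STORE_FAST n → n=0. Stack: []
LOAD_CONST → push 12. Stack: [12]
STORE_FAST p → p=12. Stack: []
LOAD_FAST_LOAD_FAST a,p → push 27,12. Stack: [27, 12]
BINARY_OP % → 27 % 12 = 3. Stack: [3]
STORE_FAST k → k=3. Stack: []
LOAD_FAST_LOAD_FAST k,n → push 3,0. Stack: [3, 0]
BINARY_OP * → 3 * 0 = 0. Stack: [0]
RETURN_VALUE → return 0.

0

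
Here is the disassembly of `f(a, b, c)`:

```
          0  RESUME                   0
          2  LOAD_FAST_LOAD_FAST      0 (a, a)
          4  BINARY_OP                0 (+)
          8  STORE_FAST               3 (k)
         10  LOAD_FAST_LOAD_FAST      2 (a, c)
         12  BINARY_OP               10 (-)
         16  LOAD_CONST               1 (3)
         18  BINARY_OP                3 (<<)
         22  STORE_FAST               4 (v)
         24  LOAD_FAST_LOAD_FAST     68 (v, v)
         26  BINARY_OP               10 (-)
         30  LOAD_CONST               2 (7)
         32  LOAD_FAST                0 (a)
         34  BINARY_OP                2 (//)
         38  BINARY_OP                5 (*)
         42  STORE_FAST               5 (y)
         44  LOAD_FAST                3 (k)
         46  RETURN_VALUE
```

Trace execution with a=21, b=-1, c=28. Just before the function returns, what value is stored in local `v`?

LOAD_FAST_LOAD_FAST a,a → push 21,21. Stack: [21, 21]
BINARY_OP + → 21 + 21 = 42. Stack: [42]
STORE_FAST k → k=42. Stack: []
LOAD_FAST_LOAD_FAST a,c → push 21,28. Stack: [21, 28]
BINARY_OP - → 21 - 28 = -7. Stack: [-7]
LOAD_CONST → push 3. Stack: [-7, 3]
BINARY_OP << → -7 << 3 = -56. Stack: [-56]
STORE_FAST v → v=-56. Stack: []
LOAD_FAST_LOAD_FAST v,v → push -56,-56. Stack: [-56, -56]
BINARY_OP - → -56 - -56 = 0. Stack: [0]
LOAD_CONST → push 7. Stack: [0, 7]
LOAD_FAST a → push 21. Stack: [0, 7, 21]
BINARY_OP // → 7 // 21 = 0. Stack: [0, 0]
BINARY_OP * → 0 * 0 = 0. Stack: [0]
STORE_FAST y → y=0. Stack: []
LOAD_FAST k → push 42. Stack: [42]
RETURN_VALUE → return 42.

-56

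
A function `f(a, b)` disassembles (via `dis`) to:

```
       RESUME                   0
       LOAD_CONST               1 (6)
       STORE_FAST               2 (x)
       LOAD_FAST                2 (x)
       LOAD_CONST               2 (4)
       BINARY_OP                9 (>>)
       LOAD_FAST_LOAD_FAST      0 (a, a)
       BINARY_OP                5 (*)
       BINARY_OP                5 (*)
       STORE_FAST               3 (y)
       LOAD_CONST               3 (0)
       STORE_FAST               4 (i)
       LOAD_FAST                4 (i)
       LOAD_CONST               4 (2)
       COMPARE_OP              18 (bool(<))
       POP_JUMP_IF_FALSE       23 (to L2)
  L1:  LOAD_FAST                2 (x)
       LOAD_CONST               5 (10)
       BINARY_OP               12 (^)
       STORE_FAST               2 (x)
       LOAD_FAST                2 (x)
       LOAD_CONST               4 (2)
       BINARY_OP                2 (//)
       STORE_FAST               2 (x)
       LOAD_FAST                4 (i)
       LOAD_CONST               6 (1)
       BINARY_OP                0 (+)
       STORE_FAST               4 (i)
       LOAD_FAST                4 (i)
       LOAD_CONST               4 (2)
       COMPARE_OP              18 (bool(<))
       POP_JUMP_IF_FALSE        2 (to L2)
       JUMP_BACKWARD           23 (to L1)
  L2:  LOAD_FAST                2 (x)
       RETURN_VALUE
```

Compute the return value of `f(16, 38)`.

LOAD_CONST → push 6. Stack: [6]
STORE_FAST x → x=6. Stack: []
LOAD_FAST x → push 6. Stack: [6]
LOAD_CONST → push 4. Stack: [6, 4]
BINARY_OP >> → 6 >> 4 = 0. Stack: [0]
LOAD_FAST_LOAD_FAST a,a → push 16,16. Stack: [0, 16, 16]
BINARY_OP * → 16 * 16 = 256. Stack: [0, 256]
BINARY_OP * → 0 * 256 = 0. Stack: [0]
STORE_FAST y → y=0. Stack: []
LOAD_CONST → push 0. Stack: [0]
STORE_FAST i → i=0. Stack: []
LOAD_FAST i → push 0. Stack: [0]
LOAD_CONST → push 2. Stack: [0, 2]
COMPARE_OP bool(<) → 0 vs 2 = True. Stack: [True]
POP_JUMP_IF_FALSE → pop True; no jump. Stack: []
LOAD_FAST x → push 6. Stack: [6]
LOAD_CONST → push 10. Stack: [6, 10]
BINARY_OP ^ → 6 ^ 10 = 12. Stack: [12]
STORE_FAST x → x=12. Stack: []
LOAD_FAST x → push 12. Stack: [12]
LOAD_CONST → push 2. Stack: [12, 2]
BINARY_OP // → 12 // 2 = 6. Stack: [6]
STORE_FAST x → x=6. Stack: []
LOAD_FAST i → push 0. Stack: [0]
LOAD_CONST → push 1. Stack: [0, 1]
BINARY_OP + → 0 + 1 = 1. Stack: [1]
STORE_FAST i → i=1. Stack: []
LOAD_FAST i → push 1. Stack: [1]
LOAD_CONST → push 2. Stack: [1, 2]
COMPARE_OP bool(<) → 1 vs 2 = True. Stack: [True]
POP_JUMP_IF_FALSE → pop True; no jump. Stack: []
LOAD_FAST x → push 6. Stack: [6]
LOAD_CONST → push 10. Stack: [6, 10]
BINARY_OP ^ → 6 ^ 10 = 12. Stack: [12]
STORE_FAST x → x=12. Stack: []
LOAD_FAST x → push 12. Stack: [12]
LOAD_CONST → push 2. Stack: [12, 2]
BINARY_OP // → 12 // 2 = 6. Stack: [6]
STORE_FAST x → x=6. Stack: []
LOAD_FAST i → push 1. Stack: [1]
LOAD_CONST → push 1. Stack: [1, 1]
BINARY_OP + → 1 + 1 = 2. Stack: [2]
STORE_FAST i → i=2. Stack: []
LOAD_FAST i → push 2. Stack: [2]
LOAD_CONST → push 2. Stack: [2, 2]
COMPARE_OP bool(<) → 2 vs 2 = False. Stack: [False]
POP_JUMP_IF_FALSE → pop False; jump. Stack: []
LOAD_FAST x → push 6. Stack: [6]
RETURN_VALUE → return 6.

6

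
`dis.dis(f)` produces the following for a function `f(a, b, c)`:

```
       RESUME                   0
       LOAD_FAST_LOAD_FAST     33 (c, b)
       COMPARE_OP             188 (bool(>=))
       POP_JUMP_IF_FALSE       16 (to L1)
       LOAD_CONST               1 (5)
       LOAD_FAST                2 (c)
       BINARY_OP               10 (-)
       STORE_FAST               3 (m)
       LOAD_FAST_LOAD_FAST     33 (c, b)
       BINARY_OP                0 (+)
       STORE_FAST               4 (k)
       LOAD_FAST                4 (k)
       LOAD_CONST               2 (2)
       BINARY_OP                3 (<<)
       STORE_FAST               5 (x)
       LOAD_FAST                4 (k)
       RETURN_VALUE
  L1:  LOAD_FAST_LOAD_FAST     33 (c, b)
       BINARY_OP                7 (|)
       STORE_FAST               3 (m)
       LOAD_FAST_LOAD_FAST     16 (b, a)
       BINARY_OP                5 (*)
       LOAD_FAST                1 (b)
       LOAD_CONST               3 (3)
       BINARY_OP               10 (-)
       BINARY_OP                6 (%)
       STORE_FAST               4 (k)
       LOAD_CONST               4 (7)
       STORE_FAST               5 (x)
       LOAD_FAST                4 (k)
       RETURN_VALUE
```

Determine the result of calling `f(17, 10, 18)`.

28

LOAD_FAST_LOAD_FAST c,b → push 18,10. Stack: [18, 10]
COMPARE_OP bool(>=) → 18 vs 10 = True. Stack: [True]
POP_JUMP_IF_FALSE → pop True; no jump. Stack: []
LOAD_CONST → push 5. Stack: [5]
LOAD_FAST c → push 18. Stack: [5, 18]
BINARY_OP - → 5 - 18 = -13. Stack: [-13]
STORE_FAST m → m=-13. Stack: []
LOAD_FAST_LOAD_FAST c,b → push 18,10. Stack: [18, 10]
BINARY_OP + → 18 + 10 = 28. Stack: [28]
STORE_FAST k → k=28. Stack: []
LOAD_FAST k → push 28. Stack: [28]
LOAD_CONST → push 2. Stack: [28, 2]
BINARY_OP << → 28 << 2 = 112. Stack: [112]
STORE_FAST x → x=112. Stack: []
LOAD_FAST k → push 28. Stack: [28]
RETURN_VALUE → return 28.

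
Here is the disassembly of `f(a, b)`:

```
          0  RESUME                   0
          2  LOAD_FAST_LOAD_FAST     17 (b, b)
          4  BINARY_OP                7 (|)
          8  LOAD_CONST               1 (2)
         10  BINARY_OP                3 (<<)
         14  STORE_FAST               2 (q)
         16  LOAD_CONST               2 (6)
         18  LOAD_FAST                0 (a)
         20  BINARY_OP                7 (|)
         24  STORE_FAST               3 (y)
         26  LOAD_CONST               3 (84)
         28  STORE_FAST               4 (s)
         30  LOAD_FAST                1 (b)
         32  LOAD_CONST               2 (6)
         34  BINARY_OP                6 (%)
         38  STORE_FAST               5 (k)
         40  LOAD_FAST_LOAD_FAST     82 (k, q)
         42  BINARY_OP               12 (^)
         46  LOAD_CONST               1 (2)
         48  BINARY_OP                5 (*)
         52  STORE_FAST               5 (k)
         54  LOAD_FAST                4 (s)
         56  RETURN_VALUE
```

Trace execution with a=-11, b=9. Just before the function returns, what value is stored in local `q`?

36

LOAD_FAST_LOAD_FAST b,b → push 9,9. Stack: [9, 9]
BINARY_OP | → 9 | 9 = 9. Stack: [9]
LOAD_CONST → push 2. Stack: [9, 2]
BINARY_OP << → 9 << 2 = 36. Stack: [36]
STORE_FAST q → q=36. Stack: []
LOAD_CONST → push 6. Stack: [6]
LOAD_FAST a → push -11. Stack: [6, -11]
BINARY_OP | → 6 | -11 = -9. Stack: [-9]
STORE_FAST y → y=-9. Stack: []
LOAD_CONST → push 84. Stack: [84]
STORE_FAST s → s=84. Stack: []
LOAD_FAST b → push 9. Stack: [9]
LOAD_CONST → push 6. Stack: [9, 6]
BINARY_OP % → 9 % 6 = 3. Stack: [3]
STORE_FAST k → k=3. Stack: []
LOAD_FAST_LOAD_FAST k,q → push 3,36. Stack: [3, 36]
BINARY_OP ^ → 3 ^ 36 = 39. Stack: [39]
LOAD_CONST → push 2. Stack: [39, 2]
BINARY_OP * → 39 * 2 = 78. Stack: [78]
STORE_FAST k → k=78. Stack: []
LOAD_FAST s → push 84. Stack: [84]
RETURN_VALUE → return 84.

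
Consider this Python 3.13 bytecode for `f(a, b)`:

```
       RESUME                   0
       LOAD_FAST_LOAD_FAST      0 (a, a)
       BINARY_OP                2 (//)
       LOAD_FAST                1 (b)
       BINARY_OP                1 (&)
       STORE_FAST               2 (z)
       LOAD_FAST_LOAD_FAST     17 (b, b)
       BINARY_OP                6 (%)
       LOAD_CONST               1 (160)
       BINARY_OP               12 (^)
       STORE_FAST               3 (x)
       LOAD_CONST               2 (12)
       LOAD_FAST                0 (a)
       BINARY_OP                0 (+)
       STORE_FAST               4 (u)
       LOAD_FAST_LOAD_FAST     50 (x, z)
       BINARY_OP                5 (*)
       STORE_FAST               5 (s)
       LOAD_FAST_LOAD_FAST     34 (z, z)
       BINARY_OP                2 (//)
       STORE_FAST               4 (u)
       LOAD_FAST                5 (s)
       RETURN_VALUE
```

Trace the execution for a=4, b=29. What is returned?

160

LOAD_FAST_LOAD_FAST a,a → push 4,4. Stack: [4, 4]
BINARY_OP // → 4 // 4 = 1. Stack: [1]
LOAD_FAST b → push 29. Stack: [1, 29]
BINARY_OP & → 1 & 29 = 1. Stack: [1]
STORE_FAST z → z=1. Stack: []
LOAD_FAST_LOAD_FAST b,b → push 29,29. Stack: [29, 29]
BINARY_OP % → 29 % 29 = 0. Stack: [0]
LOAD_CONST → push 160. Stack: [0, 160]
BINARY_OP ^ → 0 ^ 160 = 160. Stack: [160]
STORE_FAST x → x=160. Stack: []
LOAD_CONST → push 12. Stack: [12]
LOAD_FAST a → push 4. Stack: [12, 4]
BINARY_OP + → 12 + 4 = 16. Stack: [16]
STORE_FAST u → u=16. Stack: []
LOAD_FAST_LOAD_FAST x,z → push 160,1. Stack: [160, 1]
BINARY_OP * → 160 * 1 = 160. Stack: [160]
STORE_FAST s → s=160. Stack: []
LOAD_FAST_LOAD_FAST z,z → push 1,1. Stack: [1, 1]
BINARY_OP // → 1 // 1 = 1. Stack: [1]
STORE_FAST u → u=1. Stack: []
LOAD_FAST s → push 160. Stack: [160]
RETURN_VALUE → return 160.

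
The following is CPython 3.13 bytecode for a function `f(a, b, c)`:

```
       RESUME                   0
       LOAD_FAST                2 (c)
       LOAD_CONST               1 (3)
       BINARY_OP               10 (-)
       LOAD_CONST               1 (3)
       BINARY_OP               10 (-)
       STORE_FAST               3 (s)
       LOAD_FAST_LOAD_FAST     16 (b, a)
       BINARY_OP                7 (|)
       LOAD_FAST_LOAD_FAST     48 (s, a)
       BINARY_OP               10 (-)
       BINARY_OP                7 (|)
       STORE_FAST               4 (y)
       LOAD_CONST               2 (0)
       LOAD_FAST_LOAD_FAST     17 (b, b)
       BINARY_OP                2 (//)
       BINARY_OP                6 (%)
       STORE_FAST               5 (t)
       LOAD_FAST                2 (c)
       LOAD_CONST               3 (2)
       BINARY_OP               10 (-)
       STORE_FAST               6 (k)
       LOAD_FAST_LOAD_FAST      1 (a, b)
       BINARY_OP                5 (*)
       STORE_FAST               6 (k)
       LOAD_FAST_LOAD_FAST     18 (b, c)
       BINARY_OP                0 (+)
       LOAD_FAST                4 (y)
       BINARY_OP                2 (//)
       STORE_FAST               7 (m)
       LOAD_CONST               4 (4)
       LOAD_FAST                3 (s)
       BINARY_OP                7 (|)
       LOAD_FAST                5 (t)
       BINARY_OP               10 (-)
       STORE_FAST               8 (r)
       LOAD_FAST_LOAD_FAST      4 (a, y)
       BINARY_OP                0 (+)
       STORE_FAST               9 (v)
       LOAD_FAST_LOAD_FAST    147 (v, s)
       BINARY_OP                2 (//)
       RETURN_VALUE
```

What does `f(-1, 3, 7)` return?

LOAD_FAST c → push 7. Stack: [7]
LOAD_CONST → push 3. Stack: [7, 3]
BINARY_OP - → 7 - 3 = 4. Stack: [4]
LOAD_CONST → push 3. Stack: [4, 3]
BINARY_OP - → 4 - 3 = 1. Stack: [1]
STORE_FAST s → s=1. Stack: []
LOAD_FAST_LOAD_FAST b,a → push 3,-1. Stack: [3, -1]
BINARY_OP | → 3 | -1 = -1. Stack: [-1]
LOAD_FAST_LOAD_FAST s,a → push 1,-1. Stack: [-1, 1, -1]
BINARY_OP - → 1 - -1 = 2. Stack: [-1, 2]
BINARY_OP | → -1 | 2 = -1. Stack: [-1]
STORE_FAST y → y=-1. Stack: []
LOAD_CONST → push 0. Stack: [0]
LOAD_FAST_LOAD_FAST b,b → push 3,3. Stack: [0, 3, 3]
BINARY_OP // → 3 // 3 = 1. Stack: [0, 1]
BINARY_OP % → 0 % 1 = 0. Stack: [0]
STORE_FAST t → t=0. Stack: []
LOAD_FAST c → push 7. Stack: [7]
LOAD_CONST → push 2. Stack: [7, 2]
BINARY_OP - → 7 - 2 = 5. Stack: [5]
STORE_FAST k → k=5. Stack: []
LOAD_FAST_LOAD_FAST a,b → push -1,3. Stack: [-1, 3]
BINARY_OP * → -1 * 3 = -3. Stack: [-3]
STORE_FAST k → k=-3. Stack: []
LOAD_FAST_LOAD_FAST b,c → push 3,7. Stack: [3, 7]
BINARY_OP + → 3 + 7 = 10. Stack: [10]
LOAD_FAST y → push -1. Stack: [10, -1]
BINARY_OP // → 10 // -1 = -10. Stack: [-10]
STORE_FAST m → m=-10. Stack: []
LOAD_CONST → push 4. Stack: [4]
LOAD_FAST s → push 1. Stack: [4, 1]
BINARY_OP | → 4 | 1 = 5. Stack: [5]
LOAD_FAST t → push 0. Stack: [5, 0]
BINARY_OP - → 5 - 0 = 5. Stack: [5]
STORE_FAST r → r=5. Stack: []
LOAD_FAST_LOAD_FAST a,y → push -1,-1. Stack: [-1, -1]
BINARY_OP + → -1 + -1 = -2. Stack: [-2]
STORE_FAST v → v=-2. Stack: []
LOAD_FAST_LOAD_FAST v,s → push -2,1. Stack: [-2, 1]
BINARY_OP // → -2 // 1 = -2. Stack: [-2]
RETURN_VALUE → return -2.

-2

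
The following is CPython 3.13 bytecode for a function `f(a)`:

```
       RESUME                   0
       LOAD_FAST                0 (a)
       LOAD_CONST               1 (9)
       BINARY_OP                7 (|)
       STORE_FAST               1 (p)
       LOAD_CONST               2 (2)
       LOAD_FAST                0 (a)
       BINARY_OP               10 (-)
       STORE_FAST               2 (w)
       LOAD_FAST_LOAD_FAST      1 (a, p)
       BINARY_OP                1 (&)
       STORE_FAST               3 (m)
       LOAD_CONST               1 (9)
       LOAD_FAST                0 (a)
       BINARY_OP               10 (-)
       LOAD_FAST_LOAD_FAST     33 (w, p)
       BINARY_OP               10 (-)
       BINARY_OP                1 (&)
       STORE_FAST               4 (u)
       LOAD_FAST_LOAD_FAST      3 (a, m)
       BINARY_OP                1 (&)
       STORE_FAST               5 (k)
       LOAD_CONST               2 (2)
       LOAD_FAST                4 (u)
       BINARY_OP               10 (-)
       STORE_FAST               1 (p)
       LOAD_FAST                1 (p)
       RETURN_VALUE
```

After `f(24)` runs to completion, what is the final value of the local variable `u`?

LOAD_FAST a → push 24. Stack: [24]
LOAD_CONST → push 9. Stack: [24, 9]
BINARY_OP | → 24 | 9 = 25. Stack: [25]
STORE_FAST p → p=25. Stack: []
LOAD_CONST → push 2. Stack: [2]
LOAD_FAST a → push 24. Stack: [2, 24]
BINARY_OP - → 2 - 24 = -22. Stack: [-22]
STORE_FAST w → w=-22. Stack: []
LOAD_FAST_LOAD_FAST a,p → push 24,25. Stack: [24, 25]
BINARY_OP & → 24 & 25 = 24. Stack: [24]
STORE_FAST m → m=24. Stack: []
LOAD_CONST → push 9. Stack: [9]
LOAD_FAST a → push 24. Stack: [9, 24]
BINARY_OP - → 9 - 24 = -15. Stack: [-15]
LOAD_FAST_LOAD_FAST w,p → push -22,25. Stack: [-15, -22, 25]
BINARY_OP - → -22 - 25 = -47. Stack: [-15, -47]
BINARY_OP & → -15 & -47 = -47. Stack: [-47]
STORE_FAST u → u=-47. Stack: []
LOAD_FAST_LOAD_FAST a,m → push 24,24. Stack: [24, 24]
BINARY_OP & → 24 & 24 = 24. Stack: [24]
STORE_FAST k → k=24. Stack: []
LOAD_CONST → push 2. Stack: [2]
LOAD_FAST u → push -47. Stack: [2, -47]
BINARY_OP - → 2 - -47 = 49. Stack: [49]
STORE_FAST p → p=49. Stack: []
LOAD_FAST p → push 49. Stack: [49]
RETURN_VALUE → return 49.

-47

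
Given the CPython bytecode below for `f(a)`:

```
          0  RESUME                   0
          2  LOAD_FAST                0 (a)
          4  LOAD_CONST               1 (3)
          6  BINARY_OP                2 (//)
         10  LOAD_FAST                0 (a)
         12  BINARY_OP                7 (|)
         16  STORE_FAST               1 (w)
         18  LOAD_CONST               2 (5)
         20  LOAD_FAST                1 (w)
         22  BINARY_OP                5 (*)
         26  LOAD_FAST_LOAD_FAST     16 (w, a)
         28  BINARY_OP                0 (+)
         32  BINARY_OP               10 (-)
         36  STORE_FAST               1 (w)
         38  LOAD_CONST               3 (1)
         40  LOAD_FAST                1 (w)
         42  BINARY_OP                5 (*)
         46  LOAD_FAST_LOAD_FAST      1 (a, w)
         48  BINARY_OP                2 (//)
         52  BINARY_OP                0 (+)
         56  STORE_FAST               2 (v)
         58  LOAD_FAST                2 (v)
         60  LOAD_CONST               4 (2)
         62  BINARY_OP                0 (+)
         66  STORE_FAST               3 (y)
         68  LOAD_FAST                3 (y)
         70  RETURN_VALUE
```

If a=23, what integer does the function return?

LOAD_FAST a → push 23. Stack: [23]
LOAD_CONST → push 3. Stack: [23, 3]
BINARY_OP // → 23 // 3 = 7. Stack: [7]
LOAD_FAST a → push 23. Stack: [7, 23]
BINARY_OP | → 7 | 23 = 23. Stack: [23]
STORE_FAST w → w=23. Stack: []
LOAD_CONST → push 5. Stack: [5]
LOAD_FAST w → push 23. Stack: [5, 23]
BINARY_OP * → 5 * 23 = 115. Stack: [115]
LOAD_FAST_LOAD_FAST w,a → push 23,23. Stack: [115, 23, 23]
BINARY_OP + → 23 + 23 = 46. Stack: [115, 46]
BINARY_OP - → 115 - 46 = 69. Stack: [69]
STORE_FAST w → w=69. Stack: []
LOAD_CONST → push 1. Stack: [1]
LOAD_FAST w → push 69. Stack: [1, 69]
BINARY_OP * → 1 * 69 = 69. Stack: [69]
LOAD_FAST_LOAD_FAST a,w → push 23,69. Stack: [69, 23, 69]
BINARY_OP // → 23 // 69 = 0. Stack: [69, 0]
BINARY_OP + → 69 + 0 = 69. Stack: [69]
STORE_FAST v → v=69. Stack: []
LOAD_FAST v → push 69. Stack: [69]
LOAD_CONST → push 2. Stack: [69, 2]
BINARY_OP + → 69 + 2 = 71. Stack: [71]
STORE_FAST y → y=71. Stack: []
LOAD_FAST y → push 71. Stack: [71]
RETURN_VALUE → return 71.

71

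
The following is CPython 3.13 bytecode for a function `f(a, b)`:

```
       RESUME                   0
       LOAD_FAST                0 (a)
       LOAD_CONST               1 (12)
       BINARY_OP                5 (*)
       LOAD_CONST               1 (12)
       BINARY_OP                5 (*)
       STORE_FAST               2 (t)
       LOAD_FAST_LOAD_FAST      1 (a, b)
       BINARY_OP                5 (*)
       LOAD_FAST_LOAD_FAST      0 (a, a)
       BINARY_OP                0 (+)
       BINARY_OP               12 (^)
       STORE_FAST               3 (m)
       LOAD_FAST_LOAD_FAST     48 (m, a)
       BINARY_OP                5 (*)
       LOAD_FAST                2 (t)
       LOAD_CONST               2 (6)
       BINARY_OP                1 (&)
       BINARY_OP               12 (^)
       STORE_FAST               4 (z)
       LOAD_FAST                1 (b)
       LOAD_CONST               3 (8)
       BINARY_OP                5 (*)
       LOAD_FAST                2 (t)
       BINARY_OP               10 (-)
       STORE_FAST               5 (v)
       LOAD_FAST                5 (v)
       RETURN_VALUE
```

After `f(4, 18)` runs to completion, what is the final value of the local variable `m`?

64

LOAD_FAST a → push 4. Stack: [4]
LOAD_CONST → push 12. Stack: [4, 12]
BINARY_OP * → 4 * 12 = 48. Stack: [48]
LOAD_CONST → push 12. Stack: [48, 12]
BINARY_OP * → 48 * 12 = 576. Stack: [576]
STORE_FAST t → t=576. Stack: []
LOAD_FAST_LOAD_FAST a,b → push 4,18. Stack: [4, 18]
BINARY_OP * → 4 * 18 = 72. Stack: [72]
LOAD_FAST_LOAD_FAST a,a → push 4,4. Stack: [72, 4, 4]
BINARY_OP + → 4 + 4 = 8. Stack: [72, 8]
BINARY_OP ^ → 72 ^ 8 = 64. Stack: [64]
STORE_FAST m → m=64. Stack: []
LOAD_FAST_LOAD_FAST m,a → push 64,4. Stack: [64, 4]
BINARY_OP * → 64 * 4 = 256. Stack: [256]
LOAD_FAST t → push 576. Stack: [256, 576]
LOAD_CONST → push 6. Stack: [256, 576, 6]
BINARY_OP & → 576 & 6 = 0. Stack: [256, 0]
BINARY_OP ^ → 256 ^ 0 = 256. Stack: [256]
STORE_FAST z → z=256. Stack: []
LOAD_FAST b → push 18. Stack: [18]
LOAD_CONST → push 8. Stack: [18, 8]
BINARY_OP * → 18 * 8 = 144. Stack: [144]
LOAD_FAST t → push 576. Stack: [144, 576]
BINARY_OP - → 144 - 576 = -432. Stack: [-432]
STORE_FAST v → v=-432. Stack: []
LOAD_FAST v → push -432. Stack: [-432]
RETURN_VALUE → return -432.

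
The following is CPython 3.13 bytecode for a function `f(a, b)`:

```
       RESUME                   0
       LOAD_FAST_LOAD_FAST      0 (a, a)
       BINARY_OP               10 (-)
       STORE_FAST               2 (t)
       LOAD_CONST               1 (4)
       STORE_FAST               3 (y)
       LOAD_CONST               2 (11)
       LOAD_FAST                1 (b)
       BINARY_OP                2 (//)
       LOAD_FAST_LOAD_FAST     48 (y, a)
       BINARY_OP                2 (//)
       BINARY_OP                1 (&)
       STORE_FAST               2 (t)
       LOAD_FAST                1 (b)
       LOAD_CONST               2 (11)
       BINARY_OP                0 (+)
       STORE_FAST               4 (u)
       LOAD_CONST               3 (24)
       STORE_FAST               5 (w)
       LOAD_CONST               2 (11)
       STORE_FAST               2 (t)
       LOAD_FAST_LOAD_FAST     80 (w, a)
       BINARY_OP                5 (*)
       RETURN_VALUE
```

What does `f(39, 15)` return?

LOAD_FAST_LOAD_FAST a,a → push 39,39. Stack: [39, 39]
BINARY_OP - → 39 - 39 = 0. Stack: [0]
STORE_FAST t → t=0. Stack: []
LOAD_CONST → push 4. Stack: [4]
STORE_FAST y → y=4. Stack: []
LOAD_CONST → push 11. Stack: [11]
LOAD_FAST b → push 15. Stack: [11, 15]
BINARY_OP // → 11 // 15 = 0. Stack: [0]
LOAD_FAST_LOAD_FAST y,a → push 4,39. Stack: [0, 4, 39]
BINARY_OP // → 4 // 39 = 0. Stack: [0, 0]
BINARY_OP & → 0 & 0 = 0. Stack: [0]
STORE_FAST t → t=0. Stack: []
LOAD_FAST b → push 15. Stack: [15]
LOAD_CONST → push 11. Stack: [15, 11]
BINARY_OP + → 15 + 11 = 26. Stack: [26]
STORE_FAST u → u=26. Stack: []
LOAD_CONST → push 24. Stack: [24]
STORE_FAST w → w=24. Stack: []
LOAD_CONST → push 11. Stack: [11]
STORE_FAST t → t=11. Stack: []
LOAD_FAST_LOAD_FAST w,a → push 24,39. Stack: [24, 39]
BINARY_OP * → 24 * 39 = 936. Stack: [936]
RETURN_VALUE → return 936.

936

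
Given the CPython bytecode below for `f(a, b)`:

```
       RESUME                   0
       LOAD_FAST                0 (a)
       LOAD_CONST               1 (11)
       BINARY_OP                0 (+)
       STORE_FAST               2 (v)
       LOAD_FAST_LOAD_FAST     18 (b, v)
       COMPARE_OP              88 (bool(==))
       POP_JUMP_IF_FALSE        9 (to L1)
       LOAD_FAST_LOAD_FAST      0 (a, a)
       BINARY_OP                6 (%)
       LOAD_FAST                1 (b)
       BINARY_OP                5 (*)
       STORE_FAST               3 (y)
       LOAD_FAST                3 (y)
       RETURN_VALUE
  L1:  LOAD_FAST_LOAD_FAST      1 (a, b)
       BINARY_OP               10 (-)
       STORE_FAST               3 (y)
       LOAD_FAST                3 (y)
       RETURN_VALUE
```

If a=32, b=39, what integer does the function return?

-7

LOAD_FAST a → push 32. Stack: [32]
LOAD_CONST → push 11. Stack: [32, 11]
BINARY_OP + → 32 + 11 = 43. Stack: [43]
STORE_FAST v → v=43. Stack: []
LOAD_FAST_LOAD_FAST b,v → push 39,43. Stack: [39, 43]
COMPARE_OP bool(==) → 39 vs 43 = False. Stack: [False]
POP_JUMP_IF_FALSE → pop False; jump. Stack: []
LOAD_FAST_LOAD_FAST a,b → push 32,39. Stack: [32, 39]
BINARY_OP - → 32 - 39 = -7. Stack: [-7]
STORE_FAST y → y=-7. Stack: []
LOAD_FAST y → push -7. Stack: [-7]
RETURN_VALUE → return -7.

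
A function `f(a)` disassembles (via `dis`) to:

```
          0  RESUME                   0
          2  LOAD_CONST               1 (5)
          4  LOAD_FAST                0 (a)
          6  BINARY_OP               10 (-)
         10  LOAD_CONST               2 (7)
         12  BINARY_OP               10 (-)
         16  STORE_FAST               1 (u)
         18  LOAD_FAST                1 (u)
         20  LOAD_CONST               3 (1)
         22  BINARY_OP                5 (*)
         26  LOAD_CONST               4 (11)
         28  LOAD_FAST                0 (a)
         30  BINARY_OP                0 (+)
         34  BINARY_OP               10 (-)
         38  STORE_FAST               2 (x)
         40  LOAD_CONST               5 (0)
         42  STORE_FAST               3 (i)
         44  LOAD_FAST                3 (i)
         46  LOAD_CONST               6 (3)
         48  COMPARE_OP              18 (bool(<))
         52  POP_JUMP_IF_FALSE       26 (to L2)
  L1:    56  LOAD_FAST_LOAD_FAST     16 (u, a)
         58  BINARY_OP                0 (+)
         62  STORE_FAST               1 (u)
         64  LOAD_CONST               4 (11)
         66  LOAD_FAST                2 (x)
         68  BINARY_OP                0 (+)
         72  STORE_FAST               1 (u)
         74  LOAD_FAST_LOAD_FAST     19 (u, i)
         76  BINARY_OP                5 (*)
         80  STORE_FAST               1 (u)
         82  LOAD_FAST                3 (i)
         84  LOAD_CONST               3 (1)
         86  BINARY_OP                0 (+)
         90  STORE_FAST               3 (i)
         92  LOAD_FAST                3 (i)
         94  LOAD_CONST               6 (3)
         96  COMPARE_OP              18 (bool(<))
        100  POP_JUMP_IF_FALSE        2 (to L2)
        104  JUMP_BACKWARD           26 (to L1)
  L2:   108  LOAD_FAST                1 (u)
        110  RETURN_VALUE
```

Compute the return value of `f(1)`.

LOAD_CONST → push 5
LOAD_FAST a → push 1
BINARY_OP - → 5 - 1 = 4
LOAD_CONST → push 7
BINARY_OP - → 4 - 7 = -3
STORE_FAST u → u=-3
LOAD_FAST u → push -3
LOAD_CONST → push 1
BINARY_OP * → -3 * 1 = -3
LOAD_CONST → push 11
LOAD_FAST a → push 1
BINARY_OP + → 11 + 1 = 12
BINARY_OP - → -3 - 12 = -15
STORE_FAST x → x=-15
LOAD_CONST → push 0
STORE_FAST i → i=0
LOAD_FAST i → push 0
LOAD_CONST → push 3
COMPARE_OP bool(<) → 0 vs 3 = True
POP_JUMP_IF_FALSE → pop True; no jump
LOAD_FAST_LOAD_FAST u,a → push -3,1
BINARY_OP + → -3 + 1 = -2
STORE_FAST u → u=-2
LOAD_CONST → push 11
LOAD_FAST x → push -15
BINARY_OP + → 11 + -15 = -4
STORE_FAST u → u=-4
LOAD_FAST_LOAD_FAST u,i → push -4,0
BINARY_OP * → -4 * 0 = 0
STORE_FAST u → u=0
LOAD_FAST i → push 0
LOAD_CONST → push 1
BINARY_OP + → 0 + 1 = 1
STORE_FAST i → i=1
LOAD_FAST i → push 1
LOAD_CONST → push 3
COMPARE_OP bool(<) → 1 vs 3 = True
POP_JUMP_IF_FALSE → pop True; no jump
LOAD_FAST_LOAD_FAST u,a → push 0,1
BINARY_OP + → 0 + 1 = 1
STORE_FAST u → u=1
LOAD_CONST → push 11
LOAD_FAST x → push -15
BINARY_OP + → 11 + -15 = -4
STORE_FAST u → u=-4
LOAD_FAST_LOAD_FAST u,i → push -4,1
BINARY_OP * → -4 * 1 = -4
STORE_FAST u → u=-4
LOAD_FAST i → push 1
LOAD_CONST → push 1
BINARY_OP + → 1 + 1 = 2
STORE_FAST i → i=2
LOAD_FAST i → push 2
LOAD_CONST → push 3
COMPARE_OP bool(<) → 2 vs 3 = True
POP_JUMP_IF_FALSE → pop True; no jump
LOAD_FAST_LOAD_FAST u,a → push -4,1
BINARY_OP + → -4 + 1 = -3
STORE_FAST u → u=-3
LOAD_CONST → push 11
LOAD_FAST x → push -15
BINARY_OP + → 11 + -15 = -4
STORE_FAST u → u=-4
LOAD_FAST_LOAD_FAST u,i → push -4,2
BINARY_OP * → -4 * 2 = -8
STORE_FAST u → u=-8
LOAD_FAST i → push 2
LOAD_CONST → push 1
BINARY_OP + → 2 + 1 = 3
STORE_FAST i → i=3
LOAD_FAST i → push 3
LOAD_CONST → push 3
COMPARE_OP bool(<) → 3 vs 3 = False
POP_JUMP_IF_FALSE → pop False; jump
LOAD_FAST u → push -8
RETURN_VALUE → return -8.

-8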